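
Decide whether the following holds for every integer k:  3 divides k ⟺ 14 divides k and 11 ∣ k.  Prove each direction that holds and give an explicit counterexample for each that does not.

Neither implication holds.

Forward direction. This fails: take k = 3. Certainly 3 ∣ 3, but 14 ∤ 3.

Converse. This fails: take k = 154. Both 14 ∣ 154 and 11 ∣ 154, yet 154 is not a multiple of 3 (since 154 = 51·3 + 1), so 3 ∤ 154.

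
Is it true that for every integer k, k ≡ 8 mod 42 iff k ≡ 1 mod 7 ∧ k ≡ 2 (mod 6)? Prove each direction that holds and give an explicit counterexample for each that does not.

(⟹) Suppose k ≡ 8 (mod 42); write k = 42j + 8. Since 7 ∣ 42, reducing mod 7 gives k ≡ 8 ≡ 1 (mod 7); since 6 ∣ 42, reducing mod 6 gives k ≡ 8 ≡ 2 (mod 6).

(⟸) Conversely, if k ≡ 1 (mod 7) and k ≡ 2 (mod 6), then by the Chinese remainder theorem k ≡ 8 (mod 42). This is exactly k ≡ 8 (mod 42).

Both directions hold.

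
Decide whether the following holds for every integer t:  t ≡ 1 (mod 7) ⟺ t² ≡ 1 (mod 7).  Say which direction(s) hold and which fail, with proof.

Only the forward implication holds.

[⇒] Suppose t ≡ 1 (mod 7). Write t = 7j + 1. Then (7j + 1)² = 49j² + 14j + 1 = 7(7j² + 2j) + 1, so t² ≡ 1 (mod 7).

[⇐] This fails: take t = 6. Then 6² = 36 ≡ 1 (mod 7), yet 6 ≡ 6 (mod 7), not 1.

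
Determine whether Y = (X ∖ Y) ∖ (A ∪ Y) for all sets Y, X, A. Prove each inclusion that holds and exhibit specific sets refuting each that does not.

Neither inclusion holds.

(⊆) This inclusion fails. Take Y = {1}, X = ∅, A = ∅; then 1 ∈ Y but 1 ∉ (X ∖ Y) ∖ (A ∪ Y).

(⊇) This inclusion fails. Take Y = ∅, X = {1}, A = ∅; then 1 ∈ (X ∖ Y) ∖ (A ∪ Y) but 1 ∉ Y.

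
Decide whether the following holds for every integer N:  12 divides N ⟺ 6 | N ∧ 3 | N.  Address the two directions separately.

Only the forward implication holds.

[⇒] If 12 ∣ N, write N = 12q. Since 12 = 2·6, N = 6·(2q), so 6 ∣ N; and since 12 = 4·3, N = 3·(4q), so 3 ∣ N.

[⇐] This fails: take N = 6. Both 6 ∣ 6 and 3 ∣ 6, yet 6 is not a multiple of 12 (since 6 = 0·12 + 6), so 12 ∤ 6.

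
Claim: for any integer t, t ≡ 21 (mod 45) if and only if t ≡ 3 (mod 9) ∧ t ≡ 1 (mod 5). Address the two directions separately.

The biconditional holds.

(⇒) Suppose t ≡ 21 (mod 45); write t = 45j + 21. Since 9 ∣ 45, reducing mod 9 gives t ≡ 21 ≡ 3 (mod 9); since 5 ∣ 45, reducing mod 5 gives t ≡ 21 ≡ 1 (mod 5).

(⇐) Conversely, if t ≡ 3 (mod 9) and t ≡ 1 (mod 5), then by the Chinese remainder theorem t ≡ 21 (mod 45). This is exactly t ≡ 21 (mod 45).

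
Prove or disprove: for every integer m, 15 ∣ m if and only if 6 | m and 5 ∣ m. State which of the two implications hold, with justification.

(⇒) This fails: take m = 15. Certainly 15 ∣ 15, but 6 ∤ 15.

(⇐) Suppose 6 ∣ m and 5 ∣ m. Any common multiple of 6 and 5 is a multiple of their lcm; here gcd(6, 5) = 1, so lcm(6, 5) = 6·5 = 30, so 30 ∣ m. Since 15 ∣ 30, it follows that 15 ∣ m.

Not equivalent: only (⇐) holds.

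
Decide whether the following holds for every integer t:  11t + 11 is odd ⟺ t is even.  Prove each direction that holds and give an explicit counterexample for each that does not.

Equivalent; both directions hold.

(⇒) Suppose 11t + 11 is odd. Since 11 is odd, 11t and t have the same parity, so 11t + 11 ≡ t + 11 (mod 2). As 11 is odd, 11t + 11 is odd exactly when t is even. Thus t is even.

(⇐) Conversely, suppose t is even; write t = 2j. Then 11t + 11 = 11·(2j) + 11 = 2·11j + 11, which is odd.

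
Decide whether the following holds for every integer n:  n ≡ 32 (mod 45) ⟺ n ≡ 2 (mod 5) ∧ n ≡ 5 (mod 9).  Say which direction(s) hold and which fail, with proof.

(→) Suppose n ≡ 32 (mod 45); write n = 45j + 32. Since 5 ∣ 45, reducing mod 5 gives n ≡ 32 ≡ 2 (mod 5); since 9 ∣ 45, reducing mod 9 gives n ≡ 32 ≡ 5 (mod 9).

(←) Conversely, if n ≡ 2 (mod 5) and n ≡ 5 (mod 9), then by the Chinese remainder theorem n ≡ 32 (mod 45). This is exactly n ≡ 32 (mod 45).

Both implications hold.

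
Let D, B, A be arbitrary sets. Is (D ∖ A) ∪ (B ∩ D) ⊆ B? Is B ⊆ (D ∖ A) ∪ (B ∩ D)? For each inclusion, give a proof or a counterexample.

(⊆) This inclusion fails. Take D = {1}, B = ∅, A = ∅; then 1 ∈ (D ∖ A) ∪ (B ∩ D) but 1 ∉ B.

(⊇) This inclusion fails. Take D = ∅, B = {1}, A = ∅; then 1 ∈ B but 1 ∉ (D ∖ A) ∪ (B ∩ D).

(⊆) fails and (⊇) fails.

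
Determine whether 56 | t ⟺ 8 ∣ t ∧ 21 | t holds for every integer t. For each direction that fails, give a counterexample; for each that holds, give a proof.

The forward direction fails; the converse holds.

(⟹) This fails: take t = 56. Certainly 56 ∣ 56, but 21 ∤ 56.

(⟸) Suppose 8 ∣ t and 21 ∣ t. Any common multiple of 8 and 21 is a multiple of their lcm; here gcd(8, 21) = 1, so lcm(8, 21) = 8·21 = 168, so 168 ∣ t. Since 56 ∣ 168, it follows that 56 ∣ t.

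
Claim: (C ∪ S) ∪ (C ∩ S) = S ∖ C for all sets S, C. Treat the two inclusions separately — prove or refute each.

Forward inclusion. This inclusion fails. Take S = ∅, C = {1}; then 1 ∈ (C ∪ S) ∪ (C ∩ S) but 1 ∉ S ∖ C.

Reverse inclusion. Let x ∈ S ∖ C. Then x ∈ S and x ∉ C, from which x ∈ (C ∪ S) ∪ (C ∩ S).

(⊆) fails; (⊇) holds.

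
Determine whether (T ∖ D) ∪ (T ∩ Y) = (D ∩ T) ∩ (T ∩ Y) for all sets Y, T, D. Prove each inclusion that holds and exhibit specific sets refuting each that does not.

The sets are not equal: only the reverse inclusion holds.

(⊆) This inclusion fails. Take Y = ∅, T = {1}, D = ∅; then 1 ∈ (T ∖ D) ∪ (T ∩ Y) but 1 ∉ (D ∩ T) ∩ (T ∩ Y).

(⊇) Let x ∈ (D ∩ T) ∩ (T ∩ Y). Then x ∈ Y ∩ T ∩ D, from which x ∈ (T ∖ D) ∪ (T ∩ Y).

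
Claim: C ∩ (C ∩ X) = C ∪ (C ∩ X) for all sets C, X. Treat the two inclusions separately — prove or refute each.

Forward inclusion. Let x ∈ C ∩ (C ∩ X). Then x ∈ C ∩ X, from which x ∈ C ∪ (C ∩ X).

Reverse inclusion. This inclusion fails. Take C = {1}, X = ∅; then 1 ∈ C ∪ (C ∩ X) but 1 ∉ C ∩ (C ∩ X).

(⊆) holds; (⊇) fails.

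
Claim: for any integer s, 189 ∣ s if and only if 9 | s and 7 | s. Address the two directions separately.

Only the forward direction holds.

[⇐] This fails: take s = 63. Both 9 ∣ 63 and 7 ∣ 63, yet 63 is not a multiple of 189 (since 63 = 0·189 + 63), so 189 ∤ 63.

[⇒] If 189 ∣ s, write s = 189q. Since 189 = 21·9, s = 9·(21q), so 9 ∣ s; and since 189 = 27·7, s = 7·(27q), so 7 ∣ s.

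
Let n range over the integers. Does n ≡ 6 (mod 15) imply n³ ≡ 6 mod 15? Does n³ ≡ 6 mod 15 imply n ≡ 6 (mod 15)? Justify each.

Both implications hold.

Forward direction. Suppose n ≡ 6 (mod 15). Write n = 15j + 6. Then (15j + 6)³ = 3375j³ + 4050j² + 1620j + 216 = 15(225j³ + 270j² + 108j + 14) + 6, so n³ ≡ 6 (mod 15).

Converse. Suppose n³ ≡ 6 (mod 15). The only residue r in {0, …, 14} with r³ ≡ 6 (mod 15) is r = 6, so n ≡ 6 (mod 15).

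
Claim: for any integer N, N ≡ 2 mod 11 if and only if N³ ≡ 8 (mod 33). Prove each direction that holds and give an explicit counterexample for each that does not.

The forward direction fails; the converse holds.

[⇐] The residues r modulo 33 with r³ ≡ 8 (mod 33) are exactly {2}, and each is ≡ 2 (mod 11).

[⇒] This fails: take N = 13. Then 13 ≡ 2 (mod 11), but 13³ = 2197 ≡ 19 (mod 33), not 8.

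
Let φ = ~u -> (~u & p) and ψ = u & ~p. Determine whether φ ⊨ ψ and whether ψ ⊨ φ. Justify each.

(⇒) fails; (⇐) holds.

[⇒] This fails. Under p = T, u = F, the left side is true but the right side is false.

[⇐] Assume the antecedent. If p is true, the antecedent cannot hold. If p is false, the antecedent forces (p = F, u = T), and ~u -> (~u & p) holds there. Either way ~u -> (~u & p) holds.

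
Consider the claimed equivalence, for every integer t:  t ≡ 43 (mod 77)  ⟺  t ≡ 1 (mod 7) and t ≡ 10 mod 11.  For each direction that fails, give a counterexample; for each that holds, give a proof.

(→) Suppose t ≡ 43 (mod 77); write t = 77j + 43. Since 7 ∣ 77, reducing mod 7 gives t ≡ 43 ≡ 1 (mod 7); since 11 ∣ 77, reducing mod 11 gives t ≡ 43 ≡ 10 (mod 11).

(←) Conversely, if t ≡ 1 (mod 7) and t ≡ 10 (mod 11), then by the Chinese remainder theorem t ≡ 43 (mod 77). This is exactly t ≡ 43 (mod 77).

Both directions hold.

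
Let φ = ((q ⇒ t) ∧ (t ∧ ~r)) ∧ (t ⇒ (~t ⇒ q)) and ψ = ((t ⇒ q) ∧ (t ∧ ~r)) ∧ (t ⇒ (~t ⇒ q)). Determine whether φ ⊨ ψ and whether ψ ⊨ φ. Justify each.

Only the reverse direction holds.

(→) This fails. Under q = F, r = F, t = T, the left side is true but the right side is false.

(←) Assume the antecedent. If q is true, the antecedent forces (q = T, r = F, t = T), and the consequent holds there. If q is false, the antecedent cannot hold. Either way the consequent holds.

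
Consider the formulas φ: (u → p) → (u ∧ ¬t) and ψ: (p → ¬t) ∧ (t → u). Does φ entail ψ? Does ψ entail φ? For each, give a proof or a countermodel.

(→) Assume the antecedent. If p is true, the antecedent forces (u = T, p = T, t = F), and (p → ¬t) ∧ (t → u) holds there. If p is false, the antecedent forces (u = T, p = F, t = F) or (u = T, p = F, t = T), and (p → ¬t) ∧ (t → u) holds there. Either way (p → ¬t) ∧ (t → u) holds.

(←) This fails. Under u = F, p = F, t = F, the left side is false but the right side is true.

The forward direction holds; the converse fails.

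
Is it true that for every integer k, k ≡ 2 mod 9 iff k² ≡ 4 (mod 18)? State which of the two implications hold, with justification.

Neither direction holds.

(→) This fails: take k = 11. Then 11 ≡ 2 (mod 9), but 11² = 121 ≡ 13 (mod 18), not 4.

(←) This fails: take k = 16. Then 16² = 256 ≡ 4 (mod 18), yet 16 ≡ 7 (mod 9), not 2.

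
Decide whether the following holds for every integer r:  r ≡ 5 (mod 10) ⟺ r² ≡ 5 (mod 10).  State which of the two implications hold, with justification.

Equivalent; both directions hold.

(⇒) Suppose r ≡ 5 (mod 10). Write r = 10j + 5. Then (10j + 5)² = 100j² + 100j + 25 = 10(10j² + 10j + 2) + 5, so r² ≡ 5 (mod 10).

(⇐) Conversely, suppose r² ≡ 5 (mod 10). The only residue r in {0, …, 9} with r² ≡ 5 (mod 10) is r = 5, so r ≡ 5 (mod 10).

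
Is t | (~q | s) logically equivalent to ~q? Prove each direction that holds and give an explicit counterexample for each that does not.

(⟹) This fails. Under t = T, q = T, s = F, the left side is true but the right side is false.

(⟸) Assume the antecedent. If t is true, t | (~q | s) reduces to true regardless of the other variables. If t is false, the antecedent forces (t = F, q = F, s = F) or (t = F, q = F, s = T), and t | (~q | s) holds there. Either way t | (~q | s) holds.

The forward direction fails; the converse holds.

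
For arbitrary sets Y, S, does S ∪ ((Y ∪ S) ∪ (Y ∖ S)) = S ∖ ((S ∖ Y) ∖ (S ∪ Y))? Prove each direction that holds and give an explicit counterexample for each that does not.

Forward inclusion. This inclusion fails. Take Y = {1}, S = ∅; then 1 ∈ S ∪ ((Y ∪ S) ∪ (Y ∖ S)) but 1 ∉ S ∖ ((S ∖ Y) ∖ (S ∪ Y)).

Reverse inclusion. Let x ∈ S ∖ ((S ∖ Y) ∖ (S ∪ Y)). Then either x ∈ S and x ∉ Y; or x ∈ Y ∩ S. In each case x ∈ S ∪ ((Y ∪ S) ∪ (Y ∖ S)), so S ∖ ((S ∖ Y) ∖ (S ∪ Y)) ⊆ S ∪ ((Y ∪ S) ∪ (Y ∖ S)).

(⊆) fails; (⊇) holds.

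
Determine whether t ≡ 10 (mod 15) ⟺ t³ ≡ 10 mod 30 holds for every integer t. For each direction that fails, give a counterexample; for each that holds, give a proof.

(⇒) fails; (⇐) holds.

(→) This fails: take t = 25. Then 25 ≡ 10 (mod 15), but 25³ = 15625 ≡ 25 (mod 30), not 10.

(←) Conversely, the residues r modulo 30 with r³ ≡ 10 (mod 30) are exactly {10}, and each is ≡ 10 (mod 15).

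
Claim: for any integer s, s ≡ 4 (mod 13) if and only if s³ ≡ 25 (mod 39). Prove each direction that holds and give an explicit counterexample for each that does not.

(⇒) This fails: take s = 17. Then 17 ≡ 4 (mod 13), but 17³ = 4913 ≡ 38 (mod 39), not 25.

(⇐) This fails: take s = 10. Then 10³ = 1000 ≡ 25 (mod 39), yet 10 ≡ 10 (mod 13), not 4.

(⇒) fails and (⇐) fails.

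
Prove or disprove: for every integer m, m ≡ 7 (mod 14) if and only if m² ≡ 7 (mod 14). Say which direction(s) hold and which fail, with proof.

(⇒) Suppose m ≡ 7 (mod 14). Write m = 14j + 7. Then (14j + 7)² = 196j² + 196j + 49 = 14(14j² + 14j + 3) + 7, so m² ≡ 7 (mod 14).

(⇐) Conversely, suppose m² ≡ 7 (mod 14). The only residue r in {0, …, 13} with r² ≡ 7 (mod 14) is r = 7, so m ≡ 7 (mod 14).

Both directions hold; the statement is true.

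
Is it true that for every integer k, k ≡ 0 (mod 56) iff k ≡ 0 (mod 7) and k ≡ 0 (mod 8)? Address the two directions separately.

(⇒) Suppose k ≡ 0 (mod 56); write k = 56j + 0. Since 7 ∣ 56, reducing mod 7 gives k ≡ 0 (mod 7); since 8 ∣ 56, reducing mod 8 gives k ≡ 0 (mod 8).

(⇐) Conversely, if k ≡ 0 (mod 7) and k ≡ 0 (mod 8), then by the Chinese remainder theorem k ≡ 0 (mod 56). This is exactly k ≡ 0 (mod 56).

Both directions hold; the statement is true.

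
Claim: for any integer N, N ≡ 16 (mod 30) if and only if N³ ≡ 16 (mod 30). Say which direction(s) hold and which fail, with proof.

(⇒) Suppose N ≡ 16 (mod 30). Write N = 30j + 16. Then (30j + 16)³ = 27000j³ + 43200j² + 23040j + 4096 = 30(900j³ + 1440j² + 768j + 136) + 16, so N³ ≡ 16 (mod 30).

(⇐) Conversely, suppose N³ ≡ 16 (mod 30). The only residue r in {0, …, 29} with r³ ≡ 16 (mod 30) is r = 16, so N ≡ 16 (mod 30).

Both implications hold.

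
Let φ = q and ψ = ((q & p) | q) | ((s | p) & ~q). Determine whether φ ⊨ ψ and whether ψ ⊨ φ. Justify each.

Only the forward implication holds.

(⇒) Assume the antecedent. If q is true, ((q & p) | q) | ((s | p) & ~q) reduces to true regardless of the other variables. If q is false, the antecedent cannot hold. Either way ((q & p) | q) | ((s | p) & ~q) holds.

(⇐) This fails. Under q = F, s = T, p = F, the left side is false but the right side is true.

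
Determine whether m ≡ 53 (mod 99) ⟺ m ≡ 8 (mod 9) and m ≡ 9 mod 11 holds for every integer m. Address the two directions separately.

Both directions hold; the statement is true.

Forward direction. Suppose m ≡ 53 (mod 99); write m = 99j + 53. Since 9 ∣ 99, reducing mod 9 gives m ≡ 53 ≡ 8 (mod 9); since 11 ∣ 99, reducing mod 11 gives m ≡ 53 ≡ 9 (mod 11).

Converse. If m ≡ 8 (mod 9) and m ≡ 9 (mod 11), then by the Chinese remainder theorem m ≡ 53 (mod 99). This is exactly m ≡ 53 (mod 99).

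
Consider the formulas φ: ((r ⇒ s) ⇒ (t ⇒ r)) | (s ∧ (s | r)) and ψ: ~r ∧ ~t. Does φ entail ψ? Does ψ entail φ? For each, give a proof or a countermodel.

Only the reverse direction holds.

(→) This fails. Under s = F, r = T, t = F, the left side is true but the right side is false.

(←) Assume the antecedent. If s is true, the consequent reduces to true regardless of the other variables. If s is false, the antecedent forces (s = F, r = F, t = F), and the consequent holds there. Either way the consequent holds.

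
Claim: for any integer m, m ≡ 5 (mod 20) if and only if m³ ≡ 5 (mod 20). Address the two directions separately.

(⟹) Suppose m ≡ 5 (mod 20). Write m = 20j + 5. Then (20j + 5)³ = 8000j³ + 6000j² + 1500j + 125 = 20(400j³ + 300j² + 75j + 6) + 5, so m³ ≡ 5 (mod 20).

(⟸) Conversely, suppose m³ ≡ 5 (mod 20). The only residue r in {0, …, 19} with r³ ≡ 5 (mod 20) is r = 5, so m ≡ 5 (mod 20).

Both implications hold.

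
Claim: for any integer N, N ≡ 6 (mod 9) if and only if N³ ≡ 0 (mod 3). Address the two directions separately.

Only the forward direction holds.

Forward direction. Suppose N ≡ 6 (mod 9). Then N³ ≡ 6³ = 216 (mod 9), and since 3 ∣ 9, also N³ ≡ 0 (mod 3).

Converse. This fails: take N = 0. Then 0³ = 0 ≡ 0 (mod 3), yet 0 ≡ 0 (mod 9), not 6.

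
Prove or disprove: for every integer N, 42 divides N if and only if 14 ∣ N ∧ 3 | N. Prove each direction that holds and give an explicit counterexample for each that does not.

The biconditional holds.

[⇒] If 42 ∣ N, write N = 42q. Since 42 = 3·14, N = 14·(3q), so 14 ∣ N; and since 42 = 14·3, N = 3·(14q), so 3 ∣ N.

[⇐] Suppose 14 ∣ N and 3 ∣ N. Any common multiple of 14 and 3 is a multiple of their lcm; here gcd(14, 3) = 1, so lcm(14, 3) = 14·3 = 42, so 42 ∣ N.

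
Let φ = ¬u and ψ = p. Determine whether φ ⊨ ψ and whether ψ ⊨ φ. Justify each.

Forward direction. This fails. Under p = F, u = F, the left side is true but the right side is false.

Converse. This fails. Under p = T, u = T, the left side is false but the right side is true.

Neither direction holds.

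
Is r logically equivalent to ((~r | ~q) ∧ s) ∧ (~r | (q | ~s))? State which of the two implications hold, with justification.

Neither implication holds.

(⟹) This fails. Under q = F, r = T, s = F, the left side is true but the right side is false.

(⟸) This fails. Under q = F, r = F, s = T, the left side is false but the right side is true.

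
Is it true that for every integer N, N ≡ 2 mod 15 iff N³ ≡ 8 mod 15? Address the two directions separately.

Both implications hold.

(⇒) Suppose N ≡ 2 mod 15. Write N = 15j + 2. Then (15j + 2)³ = 3375j³ + 1350j² + 180j + 8 = 15(225j³ + 90j² + 12j) + 8, so N³ ≡ 8 (mod 15).

(⇐) Conversely, suppose N³ ≡ 8 (mod 15). The only residue r in {0, …, 14} with r³ ≡ 8 (mod 15) is r = 2, so N ≡ 2 (mod 15).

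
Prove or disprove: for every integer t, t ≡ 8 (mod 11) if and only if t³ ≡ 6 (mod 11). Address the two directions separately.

(⟹) Suppose t ≡ 8 (mod 11). Write t = 11j + 8. Then (11j + 8)³ = 1331j³ + 2904j² + 2112j + 512 = 11(121j³ + 264j² + 192j + 46) + 6, so t³ ≡ 6 (mod 11).

(⟸) For the converse, argue contrapositively. If t ≢ 8 (mod 11), then t is congruent to one of 0, 1, 2, 3, 4, 5, 6, 7, 9, 10 modulo 11, and these give t³ ≡ 0, 1, 8, 5, 9, 4, 7, 2, 3, 10 respectively — never 6.

Equivalent; both directions hold.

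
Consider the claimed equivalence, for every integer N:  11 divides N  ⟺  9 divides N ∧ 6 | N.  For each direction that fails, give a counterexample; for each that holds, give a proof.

Neither implication holds.

(⟹) This fails: take N = 11. Certainly 11 ∣ 11, but 9 ∤ 11.

(⟸) This fails: take N = 18. Both 9 ∣ 18 and 6 ∣ 18, yet 18 is not a multiple of 11 (since 18 = 1·11 + 7), so 11 ∤ 18.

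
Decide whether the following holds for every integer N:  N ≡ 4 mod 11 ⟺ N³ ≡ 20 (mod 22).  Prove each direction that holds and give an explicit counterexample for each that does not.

[⇐] The residues r modulo 22 with r³ ≡ 20 (mod 22) are exactly {4}, and each is ≡ 4 (mod 11).

[⇒] This fails: take N = 15. Then 15 ≡ 4 (mod 11), but 15³ = 3375 ≡ 9 (mod 22), not 20.

Only the converse holds.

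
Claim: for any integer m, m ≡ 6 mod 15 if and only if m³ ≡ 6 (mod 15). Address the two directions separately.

(⇒) Suppose m ≡ 6 mod 15. Write m = 15j + 6. Then (15j + 6)³ = 3375j³ + 4050j² + 1620j + 216 = 15(225j³ + 270j² + 108j + 14) + 6, so m³ ≡ 6 (mod 15).

(⇐) Conversely, suppose m³ ≡ 6 (mod 15). The only residue r in {0, …, 14} with r³ ≡ 6 (mod 15) is r = 6, so m ≡ 6 (mod 15).

The biconditional holds.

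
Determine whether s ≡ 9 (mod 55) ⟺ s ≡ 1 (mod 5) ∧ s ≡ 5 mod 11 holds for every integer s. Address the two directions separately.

Both directions fail.

Forward direction. This fails: s = 9 gives 9 ≡ 9 (mod 55) but 9 ≡ 4 (mod 5), so the conjunction on the right does not hold.

Converse. This fails: s = 16 satisfies both congruences on the right (16 ≡ 1 mod 5 and 16 ≡ 5 mod 11) yet 16 ≡ 16 (mod 55), not 9.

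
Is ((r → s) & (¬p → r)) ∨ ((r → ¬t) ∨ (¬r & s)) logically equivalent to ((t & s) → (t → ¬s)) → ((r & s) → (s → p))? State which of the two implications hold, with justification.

(→) This fails. Under p = F, s = T, r = T, t = F, the left side is true but the right side is false.

(←) This fails. Under p = F, s = F, r = T, t = T, the left side is false but the right side is true.

Both directions fail.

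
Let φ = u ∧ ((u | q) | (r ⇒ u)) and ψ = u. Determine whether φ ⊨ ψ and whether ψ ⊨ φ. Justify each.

The biconditional holds.

Forward direction. Assume the antecedent. If u is true, u reduces to true regardless of the other variables. If u is false, the antecedent cannot hold. Either way u holds.

Converse. Assume the antecedent. If u is true, u ∧ ((u | q) | (r ⇒ u)) reduces to true regardless of the other variables. If u is false, the antecedent cannot hold. Either way u ∧ ((u | q) | (r ⇒ u)) holds.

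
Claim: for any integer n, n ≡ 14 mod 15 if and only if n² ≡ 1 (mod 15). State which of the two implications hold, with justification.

Not equivalent: only (⇒) holds.

[⇒] Suppose n ≡ 14 mod 15. Write n = 15j + 14. Then (15j + 14)² = 225j² + 420j + 196 = 15(15j² + 28j + 13) + 1, so n² ≡ 1 (mod 15).

[⇐] This fails: take n = 1. Then 1² = 1 ≡ 1 (mod 15), yet 1 ≡ 1 (mod 15), not 14.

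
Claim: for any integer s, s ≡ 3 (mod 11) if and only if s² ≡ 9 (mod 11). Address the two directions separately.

The forward direction holds; the converse fails.

Forward direction. Suppose s ≡ 3 (mod 11). Write s = 11j + 3. Then (11j + 3)² = 121j² + 66j + 9 = 11(11j² + 6j) + 9, so s² ≡ 9 (mod 11).

Converse. This fails: take s = 8. Then 8² = 64 ≡ 9 (mod 11), yet 8 ≡ 8 (mod 11), not 3.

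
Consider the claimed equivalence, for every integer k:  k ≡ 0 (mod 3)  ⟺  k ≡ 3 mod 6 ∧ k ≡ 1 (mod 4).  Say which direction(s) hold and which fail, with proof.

(⇒) This fails: k = 0 gives 0 ≡ 0 (mod 3) but 0 ≡ 0 (mod 6), so the conjunction on the right does not hold.

(⇐) Conversely, if k ≡ 3 (mod 6) and k ≡ 1 (mod 4), then by the Chinese remainder theorem k ≡ 9 (mod 12). Since 9 ≡ 0 (mod 3) and 3 ∣ 12, we get k ≡ 0 (mod 3).

Only the reverse direction holds.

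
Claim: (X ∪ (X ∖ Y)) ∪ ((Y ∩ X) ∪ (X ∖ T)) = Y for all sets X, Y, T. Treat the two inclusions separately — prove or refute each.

Forward inclusion. This inclusion fails. Take X = {1}, Y = ∅, T = ∅; then 1 ∈ (X ∪ (X ∖ Y)) ∪ ((Y ∩ X) ∪ (X ∖ T)) but 1 ∉ Y.

Reverse inclusion. This inclusion fails. Take X = ∅, Y = {1}, T = ∅; then 1 ∈ Y but 1 ∉ (X ∪ (X ∖ Y)) ∪ ((Y ∩ X) ∪ (X ∖ T)).

Both inclusions fail.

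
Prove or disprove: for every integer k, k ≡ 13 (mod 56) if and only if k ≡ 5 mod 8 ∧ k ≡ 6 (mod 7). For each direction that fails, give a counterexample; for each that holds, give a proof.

Both directions hold.

[⇒] Suppose k ≡ 13 (mod 56); write k = 56j + 13. Since 8 ∣ 56, reducing mod 8 gives k ≡ 13 ≡ 5 (mod 8); since 7 ∣ 56, reducing mod 7 gives k ≡ 13 ≡ 6 (mod 7).

[⇐] Conversely, if k ≡ 5 (mod 8) and k ≡ 6 (mod 7), then by the Chinese remainder theorem k ≡ 13 (mod 56). This is exactly k ≡ 13 (mod 56).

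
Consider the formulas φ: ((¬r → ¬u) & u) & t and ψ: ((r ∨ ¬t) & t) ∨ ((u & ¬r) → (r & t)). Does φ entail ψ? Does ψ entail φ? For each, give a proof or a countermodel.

(⇒) Assume the antecedent. If u is true, the antecedent forces (u = T, r = T, t = T), and the consequent holds there. If u is false, the antecedent cannot hold. Either way the consequent holds.

(⇐) This fails. Under u = F, r = F, t = F, the left side is false but the right side is true.

Not equivalent: only (⇒) holds.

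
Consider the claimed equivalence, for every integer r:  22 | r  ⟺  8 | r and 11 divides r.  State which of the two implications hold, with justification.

(⇒) fails; (⇐) holds.

[⇐] Suppose 8 ∣ r and 11 ∣ r. Any common multiple of 8 and 11 is a multiple of their lcm; here gcd(8, 11) = 1, so lcm(8, 11) = 8·11 = 88, so 88 ∣ r. Since 22 ∣ 88, it follows that 22 ∣ r.

[⇒] This fails: take r = 22. Certainly 22 ∣ 22, but 8 ∤ 22.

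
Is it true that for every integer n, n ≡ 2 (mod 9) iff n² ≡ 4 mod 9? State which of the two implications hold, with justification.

(⇒) Suppose n ≡ 2 (mod 9). Write n = 9j + 2. Then (9j + 2)² = 81j² + 36j + 4 = 9(9j² + 4j) + 4, so n² ≡ 4 (mod 9).

(⇐) This fails: take n = 7. Then 7² = 49 ≡ 4 (mod 9), yet 7 ≡ 7 (mod 9), not 2.

(⇒) holds; (⇐) fails.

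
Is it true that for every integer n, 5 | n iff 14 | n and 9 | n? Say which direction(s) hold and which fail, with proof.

Neither implication holds.

(⟹) This fails: take n = 5. Certainly 5 ∣ 5, but 14 ∤ 5.

(⟸) This fails: take n = 126. Both 14 ∣ 126 and 9 ∣ 126, yet 126 is not a multiple of 5 (since 126 = 25·5 + 1), so 5 ∤ 126.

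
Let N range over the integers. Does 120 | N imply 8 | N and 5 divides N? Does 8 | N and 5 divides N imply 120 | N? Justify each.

Forward direction. If 120 ∣ N, write N = 120q. Since 120 = 15·8, N = 8·(15q), so 8 ∣ N; and since 120 = 24·5, N = 5·(24q), so 5 ∣ N.

Converse. This fails: take N = 40. Both 8 ∣ 40 and 5 ∣ 40, yet 40 is not a multiple of 120 (since 40 = 0·120 + 40), so 120 ∤ 40.

(⇒) holds; (⇐) fails.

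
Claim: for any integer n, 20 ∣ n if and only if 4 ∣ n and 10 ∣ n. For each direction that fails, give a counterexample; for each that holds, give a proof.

[⇒] If 20 ∣ n, write n = 20q. Since 20 = 5·4, n = 4·(5q), so 4 ∣ n; and since 20 = 2·10, n = 10·(2q), so 10 ∣ n.

[⇐] Suppose 4 ∣ n and 10 ∣ n. Any common multiple of 4 and 10 is a multiple of their lcm; here lcm(4, 10) = 4·10/gcd(4, 10) = 40/2 = 20, so 20 ∣ n.

Equivalent; both directions hold.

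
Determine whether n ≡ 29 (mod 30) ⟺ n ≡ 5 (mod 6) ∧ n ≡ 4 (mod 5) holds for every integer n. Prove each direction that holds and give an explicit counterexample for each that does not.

(⟹) Suppose n ≡ 29 (mod 30); write n = 30j + 29. Since 6 ∣ 30, reducing mod 6 gives n ≡ 29 ≡ 5 (mod 6); since 5 ∣ 30, reducing mod 5 gives n ≡ 29 ≡ 4 (mod 5).

(⟸) Conversely, if n ≡ 5 (mod 6) and n ≡ 4 (mod 5), then by the Chinese remainder theorem n ≡ 29 (mod 30). This is exactly n ≡ 29 (mod 30).

Both implications hold.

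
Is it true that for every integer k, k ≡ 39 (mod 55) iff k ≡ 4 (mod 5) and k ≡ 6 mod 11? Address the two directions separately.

(→) Suppose k ≡ 39 (mod 55); write k = 55j + 39. Since 5 ∣ 55, reducing mod 5 gives k ≡ 39 ≡ 4 (mod 5); since 11 ∣ 55, reducing mod 11 gives k ≡ 39 ≡ 6 (mod 11).

(←) Conversely, if k ≡ 4 (mod 5) and k ≡ 6 (mod 11), then by the Chinese remainder theorem k ≡ 39 (mod 55). This is exactly k ≡ 39 (mod 55).

Both directions hold; the statement is true.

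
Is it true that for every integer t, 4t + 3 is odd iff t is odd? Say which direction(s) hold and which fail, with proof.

Only the reverse direction holds.

(←) Suppose t is odd. Since 4 is even, 4t is even for every t, so 4t + 3 has the same parity as 3, which is odd. Hence 4t + 3 is odd.

(→) This fails: take t = 0. Then 4t + 3 = 3, which is odd, yet t = 0 is even, not odd.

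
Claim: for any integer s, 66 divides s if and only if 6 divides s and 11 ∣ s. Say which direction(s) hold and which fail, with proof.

Both directions hold; the statement is true.

Forward direction. If 66 ∣ s, write s = 66q. Since 66 = 11·6, s = 6·(11q), so 6 ∣ s; and since 66 = 6·11, s = 11·(6q), so 11 ∣ s.

Converse. Suppose 6 ∣ s and 11 ∣ s. Any common multiple of 6 and 11 is a multiple of their lcm; here gcd(6, 11) = 1, so lcm(6, 11) = 6·11 = 66, so 66 ∣ s.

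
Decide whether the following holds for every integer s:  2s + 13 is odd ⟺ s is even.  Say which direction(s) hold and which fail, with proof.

The forward direction fails; the converse holds.

(←) Suppose s is even. Since 2 is even, 2s is even for every s, so 2s + 13 has the same parity as 13, which is odd. Hence 2s + 13 is odd.

(→) This fails: take s = 1. Then 2s + 13 = 15, which is odd, yet s = 1 is odd, not even.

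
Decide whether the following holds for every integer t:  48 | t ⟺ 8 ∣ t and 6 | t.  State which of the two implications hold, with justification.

Not equivalent: only (⇒) holds.

(⇒) If 48 ∣ t, write t = 48q. Since 48 = 6·8, t = 8·(6q), so 8 ∣ t; and since 48 = 8·6, t = 6·(8q), so 6 ∣ t.

(⇐) This fails: take t = 24. Both 8 ∣ 24 and 6 ∣ 24, yet 24 is not a multiple of 48 (since 24 = 0·48 + 24), so 48 ∤ 24.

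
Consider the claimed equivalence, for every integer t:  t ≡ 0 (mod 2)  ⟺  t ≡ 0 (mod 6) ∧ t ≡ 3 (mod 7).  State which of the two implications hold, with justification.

(⇒) fails; (⇐) holds.

(→) This fails: t = 0 gives 0 ≡ 0 (mod 2) but 0 ≡ 0 (mod 7), so the conjunction on the right does not hold.

(←) Conversely, if t ≡ 0 (mod 6) and t ≡ 3 (mod 7), then by the Chinese remainder theorem t ≡ 24 (mod 42). Since 24 ≡ 0 (mod 2) and 2 ∣ 42, we get t ≡ 0 (mod 2).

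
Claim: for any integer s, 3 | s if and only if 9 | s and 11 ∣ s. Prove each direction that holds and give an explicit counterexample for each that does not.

(⇒) fails; (⇐) holds.

(⟹) This fails: take s = 3. Certainly 3 ∣ 3, but 9 ∤ 3.

(⟸) Suppose 9 ∣ s and 11 ∣ s. Any common multiple of 9 and 11 is a multiple of their lcm; here gcd(9, 11) = 1, so lcm(9, 11) = 9·11 = 99, so 99 ∣ s. Since 3 ∣ 99, it follows that 3 ∣ s.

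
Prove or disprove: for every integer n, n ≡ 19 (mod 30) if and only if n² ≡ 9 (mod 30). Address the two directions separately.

Both directions fail.

(⇒) This fails: take n = 19. Then 19 ≡ 19 (mod 30), but 19² = 361 ≡ 1 (mod 30), not 9.

(⇐) This fails: take n = 3. Then 3² = 9 ≡ 9 (mod 30), yet 3 ≡ 3 (mod 30), not 19.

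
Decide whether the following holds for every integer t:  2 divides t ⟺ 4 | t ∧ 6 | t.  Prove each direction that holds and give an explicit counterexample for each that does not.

(⇒) fails; (⇐) holds.

(→) This fails: take t = 2. Certainly 2 ∣ 2, but 4 ∤ 2.

(←) Suppose 4 ∣ t and 6 ∣ t. Any common multiple of 4 and 6 is a multiple of their lcm; here lcm(4, 6) = 4·6/gcd(4, 6) = 24/2 = 12, so 12 ∣ t. Since 2 ∣ 12, it follows that 2 ∣ t.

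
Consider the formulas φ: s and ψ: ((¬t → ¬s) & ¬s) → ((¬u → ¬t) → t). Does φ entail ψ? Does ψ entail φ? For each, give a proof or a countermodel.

Only the forward implication holds.

Forward direction. Assume the antecedent. If s is true, the consequent reduces to true regardless of the other variables. If s is false, the antecedent cannot hold. Either way the consequent holds.

Converse. This fails. Under s = F, u = F, t = T, the left side is false but the right side is true.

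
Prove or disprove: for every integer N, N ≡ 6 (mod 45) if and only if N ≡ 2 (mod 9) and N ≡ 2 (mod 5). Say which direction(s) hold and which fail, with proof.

(⇒) This fails: N = 6 gives 6 ≡ 6 (mod 45) but 6 ≡ 6 (mod 9), so the conjunction on the right does not hold.

(⇐) This fails: N = 2 satisfies both congruences on the right (2 ≡ 2 mod 9 and 2 ≡ 2 mod 5) yet 2 ≡ 2 (mod 45), not 6.

Neither implication holds.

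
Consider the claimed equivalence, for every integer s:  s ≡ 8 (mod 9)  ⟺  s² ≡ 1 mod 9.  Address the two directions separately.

Only the forward implication holds.

(⟹) Suppose s ≡ 8 (mod 9). Write s = 9j + 8. Then (9j + 8)² = 81j² + 144j + 64 = 9(9j² + 16j + 7) + 1, so s² ≡ 1 (mod 9).

(⟸) This fails: take s = 1. Then 1² = 1 ≡ 1 (mod 9), yet 1 ≡ 1 (mod 9), not 8.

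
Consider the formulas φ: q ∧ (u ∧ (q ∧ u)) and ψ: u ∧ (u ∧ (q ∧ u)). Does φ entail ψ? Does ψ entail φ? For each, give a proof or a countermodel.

Both directions hold.

[⇒] Assume the antecedent. If u is true, the antecedent forces (u = T, q = T), and u ∧ (u ∧ (q ∧ u)) holds there. If u is false, the antecedent cannot hold. Either way u ∧ (u ∧ (q ∧ u)) holds.

[⇐] Assume the antecedent. If u is true, the antecedent forces (u = T, q = T), and q ∧ (u ∧ (q ∧ u)) holds there. If u is false, the antecedent cannot hold. Either way q ∧ (u ∧ (q ∧ u)) holds.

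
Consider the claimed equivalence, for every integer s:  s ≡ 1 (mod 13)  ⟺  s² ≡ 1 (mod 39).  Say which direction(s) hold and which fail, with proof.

(→) This fails: take s = 27. Then 27 ≡ 1 (mod 13), but 27² = 729 ≡ 27 (mod 39), not 1.

(←) This fails: take s = 25. Then 25² = 625 ≡ 1 (mod 39), yet 25 ≡ 12 (mod 13), not 1.

Neither direction holds.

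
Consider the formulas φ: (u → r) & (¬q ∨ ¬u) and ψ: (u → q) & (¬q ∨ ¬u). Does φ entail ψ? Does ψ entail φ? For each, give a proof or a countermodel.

Forward direction. This fails. Under q = F, r = T, u = T, the left side is true but the right side is false.

Converse. Assume the antecedent. If q is true, the antecedent forces (q = T, r = F, u = F) or (q = T, r = T, u = F), and (u → r) & (¬q ∨ ¬u) holds there. If q is false, the antecedent forces (q = F, r = F, u = F) or (q = F, r = T, u = F), and (u → r) & (¬q ∨ ¬u) holds there. Either way (u → r) & (¬q ∨ ¬u) holds.

(⇒) fails; (⇐) holds.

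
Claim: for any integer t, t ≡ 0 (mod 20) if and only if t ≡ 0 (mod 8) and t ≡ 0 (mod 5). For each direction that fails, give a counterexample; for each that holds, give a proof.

(⟹) This fails: t = 20 gives 20 ≡ 0 (mod 20) but 20 ≡ 4 (mod 8), so the conjunction on the right does not hold.

(⟸) Conversely, if t ≡ 0 (mod 8) and t ≡ 0 (mod 5), then by the Chinese remainder theorem t ≡ 0 (mod 40). Since 0 ≡ 0 (mod 20) and 20 ∣ 40, we get t ≡ 0 (mod 20).

Only the converse holds.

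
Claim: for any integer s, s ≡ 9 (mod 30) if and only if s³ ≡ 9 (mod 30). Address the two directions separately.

(⟹) Suppose s ≡ 9 (mod 30). Write s = 30j + 9. Then (30j + 9)³ = 27000j³ + 24300j² + 7290j + 729 = 30(900j³ + 810j² + 243j + 24) + 9, so s³ ≡ 9 (mod 30).

(⟸) Conversely, suppose s³ ≡ 9 (mod 30). The only residue r in {0, …, 29} with r³ ≡ 9 (mod 30) is r = 9, so s ≡ 9 (mod 30).

Both directions hold.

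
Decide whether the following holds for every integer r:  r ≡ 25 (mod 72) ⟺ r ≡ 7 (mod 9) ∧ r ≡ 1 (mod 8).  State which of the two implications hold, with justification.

[⇒] Suppose r ≡ 25 (mod 72); write r = 72j + 25. Since 9 ∣ 72, reducing mod 9 gives r ≡ 25 ≡ 7 (mod 9); since 8 ∣ 72, reducing mod 8 gives r ≡ 25 ≡ 1 (mod 8).

[⇐] Conversely, if r ≡ 7 (mod 9) and r ≡ 1 (mod 8), then by the Chinese remainder theorem r ≡ 25 (mod 72). This is exactly r ≡ 25 (mod 72).

The biconditional holds.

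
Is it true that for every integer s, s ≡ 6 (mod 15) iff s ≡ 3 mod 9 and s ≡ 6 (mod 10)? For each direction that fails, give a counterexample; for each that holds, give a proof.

Only the converse holds.

Forward direction. This fails: s = 36 gives 36 ≡ 6 (mod 15) but 36 ≡ 0 (mod 9), so the conjunction on the right does not hold.

Converse. If s ≡ 3 (mod 9) and s ≡ 6 (mod 10), then by the Chinese remainder theorem s ≡ 66 (mod 90). Since 66 ≡ 6 (mod 15) and 15 ∣ 90, we get s ≡ 6 (mod 15).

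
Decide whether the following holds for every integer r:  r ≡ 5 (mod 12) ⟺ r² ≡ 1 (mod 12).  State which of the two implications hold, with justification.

Only the forward implication holds.

(⟹) Suppose r ≡ 5 (mod 12). Write r = 12j + 5. Then (12j + 5)² = 144j² + 120j + 25 = 12(12j² + 10j + 2) + 1, so r² ≡ 1 (mod 12).

(⟸) This fails: take r = 1. Then 1² = 1 ≡ 1 (mod 12), yet 1 ≡ 1 (mod 12), not 5.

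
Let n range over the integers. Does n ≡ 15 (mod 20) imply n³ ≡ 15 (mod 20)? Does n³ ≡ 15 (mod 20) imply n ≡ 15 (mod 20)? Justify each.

(⟹) Suppose n ≡ 15 (mod 20). Write n = 20j + 15. Then (20j + 15)³ = 8000j³ + 18000j² + 13500j + 3375 = 20(400j³ + 900j² + 675j + 168) + 15, so n³ ≡ 15 (mod 20).

(⟸) Conversely, suppose n³ ≡ 15 (mod 20). The only residue r in {0, …, 19} with r³ ≡ 15 (mod 20) is r = 15, so n ≡ 15 (mod 20).

The biconditional holds.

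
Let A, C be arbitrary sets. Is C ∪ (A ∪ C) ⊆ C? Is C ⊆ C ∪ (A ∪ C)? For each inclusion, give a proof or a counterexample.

(⊆) This inclusion fails. Take A = {1}, C = ∅; then 1 ∈ C ∪ (A ∪ C) but 1 ∉ C.

(⊇) Let x ∈ C. Then either x ∈ C and x ∉ A; or x ∈ A ∩ C. In each case x ∈ C ∪ (A ∪ C), so C ⊆ C ∪ (A ∪ C).

(⊆) fails; (⊇) holds.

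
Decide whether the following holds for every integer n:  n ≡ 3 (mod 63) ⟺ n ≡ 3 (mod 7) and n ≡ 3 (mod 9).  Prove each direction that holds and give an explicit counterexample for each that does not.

[⇒] Suppose n ≡ 3 (mod 63); write n = 63j + 3. Since 7 ∣ 63, reducing mod 7 gives n ≡ 3 (mod 7); since 9 ∣ 63, reducing mod 9 gives n ≡ 3 (mod 9).

[⇐] Conversely, if n ≡ 3 (mod 7) and n ≡ 3 (mod 9), then by the Chinese remainder theorem n ≡ 3 (mod 63). This is exactly n ≡ 3 (mod 63).

Both directions hold.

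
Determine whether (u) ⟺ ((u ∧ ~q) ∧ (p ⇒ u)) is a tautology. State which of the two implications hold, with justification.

Not equivalent: only (⇐) holds.

(⟹) This fails. Under u = T, p = F, q = T, the left side is true but the right side is false.

(⟸) Assume the antecedent. If u is true, u reduces to true regardless of the other variables. If u is false, the antecedent cannot hold. Either way u holds.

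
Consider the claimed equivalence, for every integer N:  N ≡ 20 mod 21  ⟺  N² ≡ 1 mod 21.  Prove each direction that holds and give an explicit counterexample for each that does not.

Only the forward direction holds.

(⇒) Suppose N ≡ 20 mod 21. Write N = 21j + 20. Then (21j + 20)² = 441j² + 840j + 400 = 21(21j² + 40j + 19) + 1, so N² ≡ 1 (mod 21).

(⇐) This fails: take N = 1. Then 1² = 1 ≡ 1 (mod 21), yet 1 ≡ 1 (mod 21), not 20.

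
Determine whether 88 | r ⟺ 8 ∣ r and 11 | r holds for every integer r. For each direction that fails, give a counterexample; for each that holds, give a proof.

Both directions hold.

Forward direction. If 88 ∣ r, write r = 88q. Since 88 = 11·8, r = 8·(11q), so 8 ∣ r; and since 88 = 8·11, r = 11·(8q), so 11 ∣ r.

Converse. Suppose 8 ∣ r and 11 ∣ r. Any common multiple of 8 and 11 is a multiple of their lcm; here gcd(8, 11) = 1, so lcm(8, 11) = 8·11 = 88, so 88 ∣ r.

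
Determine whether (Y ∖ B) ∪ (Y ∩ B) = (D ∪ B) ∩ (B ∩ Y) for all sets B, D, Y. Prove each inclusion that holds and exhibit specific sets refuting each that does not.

(⟹) This inclusion fails. Take B = ∅, D = ∅, Y = {1}; then 1 ∈ (Y ∖ B) ∪ (Y ∩ B) but 1 ∉ (D ∪ B) ∩ (B ∩ Y).

(⟸) Let x ∈ (D ∪ B) ∩ (B ∩ Y). Then either x ∈ B ∩ Y and x ∉ D; or x ∈ B ∩ D ∩ Y. In each case x ∈ (Y ∖ B) ∪ (Y ∩ B), so (D ∪ B) ∩ (B ∩ Y) ⊆ (Y ∖ B) ∪ (Y ∩ B).

(⊆) fails; (⊇) holds.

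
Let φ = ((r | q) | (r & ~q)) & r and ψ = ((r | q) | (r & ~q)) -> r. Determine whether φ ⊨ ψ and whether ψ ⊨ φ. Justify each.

Not equivalent: only (⇒) holds.

(⇒) Assume the antecedent. If q is true, the antecedent forces (q = T, r = T), and ((r | q) | (r & ~q)) -> r holds there. If q is false, ((r | q) | (r & ~q)) -> r reduces to true regardless of the other variables. Either way ((r | q) | (r & ~q)) -> r holds.

(⇐) This fails. Under q = F, r = F, the left side is false but the right side is true.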